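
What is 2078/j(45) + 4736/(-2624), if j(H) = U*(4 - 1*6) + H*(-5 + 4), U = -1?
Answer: -88380/1763 ≈ -50.130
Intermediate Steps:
j(H) = 2 - H (j(H) = -(4 - 1*6) + H*(-5 + 4) = -(4 - 6) + H*(-1) = -1*(-2) - H = 2 - H)
2078/j(45) + 4736/(-2624) = 2078/(2 - 1*45) + 4736/(-2624) = 2078/(2 - 45) + 4736*(-1/2624) = 2078/(-43) - 74/41 = 2078*(-1/43) - 74/41 = -2078/43 - 74/41 = -88380/1763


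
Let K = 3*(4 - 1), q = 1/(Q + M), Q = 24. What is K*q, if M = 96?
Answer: 3/40 ≈ 0.075000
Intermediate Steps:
q = 1/120 (q = 1/(24 + 96) = 1/120 ≈ 0.0083333)
K = 9 (K = 3*3 = 9)
K*q = 9*(1/120) = 3/40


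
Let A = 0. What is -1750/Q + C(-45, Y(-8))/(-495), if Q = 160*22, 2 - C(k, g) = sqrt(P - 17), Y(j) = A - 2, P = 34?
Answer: -7939/15840 + sqrt(17)/495 ≈ -0.49287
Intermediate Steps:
Y(j) = -2 (Y(j) = 0 - 2 = -2)
C(k, g) = 2 - sqrt(17) (C(k, g) = 2 - sqrt(34 - 17) = 2 - sqrt(17))
Q = 3520
-1750/Q + C(-45, Y(-8))/(-495) = -1750/3520 + (2 - sqrt(17))/(-495) = -1750*1/3520 + (2 - sqrt(17))*(-1/495) = -175/352 + (-2/495 + sqrt(17)/495) = -7939/15840 + sqrt(17)/495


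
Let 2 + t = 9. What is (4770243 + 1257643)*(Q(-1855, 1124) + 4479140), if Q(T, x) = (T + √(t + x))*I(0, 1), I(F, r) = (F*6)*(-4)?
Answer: 26999745298040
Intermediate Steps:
t = 7 (t = -2 + 9 = 7)
I(F, r) = -24*F (I(F, r) = (6*F)*(-4) = -24*F)
Q(T, x) = 0 (Q(T, x) = (T + √(7 + x))*(-24*0) = (T + √(7 + x))*0 = 0)
(4770243 + 1257643)*(Q(-1855, 1124) + 4479140) = (4770243 + 1257643)*(0 + 4479140) = 6027886*4479140 = 26999745298040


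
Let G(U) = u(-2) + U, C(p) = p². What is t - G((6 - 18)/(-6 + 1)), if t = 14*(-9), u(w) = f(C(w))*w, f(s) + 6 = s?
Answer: -662/5 ≈ -132.40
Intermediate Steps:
f(s) = -6 + s
u(w) = w*(-6 + w²) (u(w) = (-6 + w²)*w = w*(-6 + w²))
G(U) = 4 + U (G(U) = -2*(-6 + (-2)²) + U = -2*(-6 + 4) + U = -2*(-2) + U = 4 + U)
t = -126
t - G((6 - 18)/(-6 + 1)) = -126 - (4 + (6 - 18)/(-6 + 1)) = -126 - (4 - 12/(-5)) = -126 - (4 - 12*(-⅕)) = -126 - (4 + 12/5) = -126 - 1*32/5 = -126 - 32/5 = -662/5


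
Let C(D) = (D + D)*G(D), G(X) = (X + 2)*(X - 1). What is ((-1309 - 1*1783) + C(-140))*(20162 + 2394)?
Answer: -122960244592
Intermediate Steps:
G(X) = (-1 + X)*(2 + X) (G(X) = (2 + X)*(-1 + X) = (-1 + X)*(2 + X))
C(D) = 2*D*(-2 + D + D²) (C(D) = (D + D)*(-2 + D + D²) = (2*D)*(-2 + D + D²) = 2*D*(-2 + D + D²))
((-1309 - 1*1783) + C(-140))*(20162 + 2394) = ((-1309 - 1*1783) + 2*(-140)*(-2 - 140 + (-140)²))*(20162 + 2394) = ((-1309 - 1783) + 2*(-140)*(-2 - 140 + 19600))*22556 = (-3092 + 2*(-140)*19458)*22556 = (-3092 - 5448240)*22556 = -5451332*22556 = -122960244592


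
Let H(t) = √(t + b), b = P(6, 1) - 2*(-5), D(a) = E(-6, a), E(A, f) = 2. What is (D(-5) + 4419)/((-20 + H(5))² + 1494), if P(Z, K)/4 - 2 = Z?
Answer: 8581161/3692281 + 176840*√47/3692281 ≈ 2.6524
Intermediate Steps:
P(Z, K) = 8 + 4*Z
D(a) = 2
b = 42 (b = (8 + 4*6) - 2*(-5) = (8 + 24) + 10 = 32 + 10 = 42)
H(t) = √(42 + t) (H(t) = √(t + 42) = √(42 + t))
(D(-5) + 4419)/((-20 + H(5))² + 1494) = (2 + 4419)/((-20 + √(42 + 5))² + 1494) = 4421/((-20 + √47)² + 1494) = 4421/(1494 + (-20 + √47)²)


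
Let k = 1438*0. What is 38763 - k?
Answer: 38763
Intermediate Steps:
k = 0
38763 - k = 38763 - 1*0 = 38763 + 0 = 38763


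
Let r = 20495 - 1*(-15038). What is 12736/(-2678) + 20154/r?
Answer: -199287938/47578687 ≈ -4.1886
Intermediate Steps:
r = 35533 (r = 20495 + 15038 = 35533)
12736/(-2678) + 20154/r = 12736/(-2678) + 20154/35533 = 12736*(-1/2678) + 20154*(1/35533) = -6368/1339 + 20154/35533 = -199287938/47578687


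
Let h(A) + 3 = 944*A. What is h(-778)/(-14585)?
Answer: 146887/2917 ≈ 50.355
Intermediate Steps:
h(A) = -3 + 944*A
h(-778)/(-14585) = (-3 + 944*(-778))/(-14585) = (-3 - 734432)*(-1/14585) = -734435*(-1/14585) = 146887/2917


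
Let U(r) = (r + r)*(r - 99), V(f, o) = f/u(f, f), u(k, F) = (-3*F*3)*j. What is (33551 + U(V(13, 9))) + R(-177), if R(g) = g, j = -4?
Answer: 21622789/648 ≈ 33369.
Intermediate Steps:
u(k, F) = 36*F (u(k, F) = (-3*F*3)*(-4) = -9*F*(-4) = 36*F)
V(f, o) = 1/36 (V(f, o) = f/((36*f)) = f*(1/(36*f)) = 1/36)
U(r) = 2*r*(-99 + r) (U(r) = (2*r)*(-99 + r) = 2*r*(-99 + r))
(33551 + U(V(13, 9))) + R(-177) = (33551 + 2*(1/36)*(-99 + 1/36)) - 177 = (33551 + 2*(1/36)*(-3563/36)) - 177 = (33551 - 3563/648) - 177 = 21737485/648 - 177 = 21622789/648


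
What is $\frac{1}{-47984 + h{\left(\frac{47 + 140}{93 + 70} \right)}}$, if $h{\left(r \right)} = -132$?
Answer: $- \frac{1}{48116} \approx -2.0783 \cdot 10^{-5}$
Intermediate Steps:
$\frac{1}{-47984 + h{\left(\frac{47 + 140}{93 + 70} \right)}} = \frac{1}{-47984 - 132} = \frac{1}{-48116} = - \frac{1}{48116}$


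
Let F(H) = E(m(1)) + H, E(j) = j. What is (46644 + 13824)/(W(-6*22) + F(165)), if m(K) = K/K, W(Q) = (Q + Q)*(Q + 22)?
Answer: 30234/14603 ≈ 2.0704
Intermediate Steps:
W(Q) = 2*Q*(22 + Q) (W(Q) = (2*Q)*(22 + Q) = 2*Q*(22 + Q))
m(K) = 1
F(H) = 1 + H
(46644 + 13824)/(W(-6*22) + F(165)) = (46644 + 13824)/(2*(-6*22)*(22 - 6*22) + (1 + 165)) = 60468/(2*(-132)*(22 - 132) + 166) = 60468/(2*(-132)*(-110) + 166) = 60468/(29040 + 166) = 60468/29206 = 60468*(1/29206) = 30234/14603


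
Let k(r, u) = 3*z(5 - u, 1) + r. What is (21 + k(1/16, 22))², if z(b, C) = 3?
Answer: 231361/256 ≈ 903.75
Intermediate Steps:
k(r, u) = 9 + r (k(r, u) = 3*3 + r = 9 + r)
(21 + k(1/16, 22))² = (21 + (9 + 1/16))² = (21 + 145/16)² = (481/16)² = 231361/256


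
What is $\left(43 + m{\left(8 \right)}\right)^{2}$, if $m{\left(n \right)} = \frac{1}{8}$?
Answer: $\frac{119025}{64} \approx 1859.8$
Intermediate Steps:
$m{\left(n \right)} = \frac{1}{8}$
$\left(43 + m{\left(8 \right)}\right)^{2} = \left(43 + \frac{1}{8}\right)^{2} = \left(\frac{345}{8}\right)^{2} = \frac{119025}{64}$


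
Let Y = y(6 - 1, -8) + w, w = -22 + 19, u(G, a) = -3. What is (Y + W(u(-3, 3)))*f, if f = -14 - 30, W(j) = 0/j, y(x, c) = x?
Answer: -88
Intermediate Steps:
W(j) = 0
w = -3
f = -44
Y = 2 (Y = (6 - 1) - 3 = 5 - 3 = 2)
(Y + W(u(-3, 3)))*f = (2 + 0)*(-44) = 2*(-44) = -88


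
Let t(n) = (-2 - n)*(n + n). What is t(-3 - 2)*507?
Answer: -15210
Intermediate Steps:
t(n) = 2*n*(-2 - n) (t(n) = (-2 - n)*(2*n) = 2*n*(-2 - n))
t(-3 - 2)*507 = -2*(-3 - 2)*(2 + (-3 - 2))*507 = -2*(-5)*(2 - 5)*507 = -2*(-5)*(-3)*507 = -30*507 = -15210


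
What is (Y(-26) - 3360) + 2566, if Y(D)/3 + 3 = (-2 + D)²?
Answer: 1549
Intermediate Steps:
Y(D) = -9 + 3*(-2 + D)²
(Y(-26) - 3360) + 2566 = ((-9 + 3*(-2 - 26)²) - 3360) + 2566 = ((-9 + 3*(-28)²) - 3360) + 2566 = ((-9 + 3*784) - 3360) + 2566 = ((-9 + 2352) - 3360) + 2566 = (2343 - 3360) + 2566 = -1017 + 2566 = 1549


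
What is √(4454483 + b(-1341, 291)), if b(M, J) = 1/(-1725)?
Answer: √530194839006/345 ≈ 2110.6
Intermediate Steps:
b(M, J) = -1/1725
√(4454483 + b(-1341, 291)) = √(4454483 - 1/1725) = √(7683983174/1725) = √530194839006/345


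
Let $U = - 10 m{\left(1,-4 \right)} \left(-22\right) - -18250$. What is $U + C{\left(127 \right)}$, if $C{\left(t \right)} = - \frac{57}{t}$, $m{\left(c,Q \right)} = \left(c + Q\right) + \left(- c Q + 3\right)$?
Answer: $\frac{2429453}{127} \approx 19130.0$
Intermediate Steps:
$m{\left(c,Q \right)} = 3 + Q + c - Q c$ ($m{\left(c,Q \right)} = \left(Q + c\right) - \left(-3 + Q c\right) = 3 + Q + c - Q c$)
$U = 19130$ ($U = - 10 \left(3 - 4 + 1 - \left(-4\right) 1\right) \left(-22\right) - -18250 = - 10 \left(3 - 4 + 1 + 4\right) \left(-22\right) + 18250 = \left(-10\right) 4 \left(-22\right) + 18250 = \left(-40\right) \left(-22\right) + 18250 = 880 + 18250 = 19130$)
$U + C{\left(127 \right)} = 19130 - \frac{57}{127} = \frac{2429453}{127}$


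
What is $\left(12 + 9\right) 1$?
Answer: $21$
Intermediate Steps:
$\left(12 + 9\right) 1 = 21 \cdot 1 = 21$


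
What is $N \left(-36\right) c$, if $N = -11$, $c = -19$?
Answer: $-7524$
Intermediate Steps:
$N \left(-36\right) c = \left(-11\right) \left(-36\right) \left(-19\right) = 396 \left(-19\right) = -7524$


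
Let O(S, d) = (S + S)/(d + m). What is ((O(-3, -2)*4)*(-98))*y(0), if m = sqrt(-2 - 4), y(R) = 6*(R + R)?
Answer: 0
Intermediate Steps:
y(R) = 12*R (y(R) = 6*(2*R) = 12*R)
m = I*sqrt(6) (m = sqrt(-6) = I*sqrt(6) ≈ 2.4495*I)
O(S, d) = 2*S/(d + I*sqrt(6)) (O(S, d) = (S + S)/(d + I*sqrt(6)) = (2*S)/(d + I*sqrt(6)) = 2*S/(d + I*sqrt(6)))
((O(-3, -2)*4)*(-98))*y(0) = (((2*(-3)/(-2 + I*sqrt(6)))*4)*(-98))*(12*0) = ((-6/(-2 + I*sqrt(6))*4)*(-98))*0 = (-24/(-2 + I*sqrt(6))*(-98))*0 = (2352/(-2 + I*sqrt(6)))*0 = 0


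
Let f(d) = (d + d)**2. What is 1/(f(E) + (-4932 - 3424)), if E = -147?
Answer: 1/78080 ≈ 1.2807e-5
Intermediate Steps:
f(d) = 4*d**2 (f(d) = (2*d)**2 = 4*d**2)
1/(f(E) + (-4932 - 3424)) = 1/(4*(-147)**2 + (-4932 - 3424)) = 1/(4*21609 - 8356) = 1/(86436 - 8356) = 1/78080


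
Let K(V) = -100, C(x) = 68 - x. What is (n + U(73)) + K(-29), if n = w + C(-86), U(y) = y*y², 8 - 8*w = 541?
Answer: 3112035/8 ≈ 3.8900e+5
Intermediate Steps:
w = -533/8 (w = 1 - ⅛*541 = 1 - 541/8 = -533/8 ≈ -66.625)
U(y) = y³
n = 699/8 (n = -533/8 + (68 - 1*(-86)) = -533/8 + (68 + 86) = -533/8 + 154 = 699/8 ≈ 87.375)
(n + U(73)) + K(-29) = (699/8 + 73³) - 100 = (699/8 + 389017) - 100 = 3112835/8 - 100 = 3112035/8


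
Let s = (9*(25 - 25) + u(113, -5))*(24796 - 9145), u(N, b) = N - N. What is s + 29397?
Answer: 29397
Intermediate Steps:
u(N, b) = 0
s = 0 (s = (9*(25 - 25) + 0)*(24796 - 9145) = (9*0 + 0)*15651 = (0 + 0)*15651 = 0*15651 = 0)
s + 29397 = 0 + 29397 = 29397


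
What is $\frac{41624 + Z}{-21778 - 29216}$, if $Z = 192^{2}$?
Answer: $- \frac{39244}{25497} \approx -1.5392$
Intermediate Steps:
$Z = 36864$
$\frac{41624 + Z}{-21778 - 29216} = \frac{41624 + 36864}{-21778 - 29216} = \frac{78488}{-50994} = 78488 \left(- \frac{1}{50994}\right) = - \frac{39244}{25497}$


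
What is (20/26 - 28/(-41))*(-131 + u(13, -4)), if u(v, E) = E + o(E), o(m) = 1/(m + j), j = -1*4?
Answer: -418347/2132 ≈ -196.22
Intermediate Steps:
j = -4
o(m) = 1/(-4 + m) (o(m) = 1/(m - 4) = 1/(-4 + m))
u(v, E) = E + 1/(-4 + E)
(20/26 - 28/(-41))*(-131 + u(13, -4)) = (20/26 - 28/(-41))*(-131 + (1 - 4*(-4 - 4))/(-4 - 4)) = (20*(1/26) - 28*(-1/41))*(-131 + (1 - 4*(-8))/(-8)) = (10/13 + 28/41)*(-131 - (1 + 32)/8) = 774*(-131 - 1/8*33)/533 = 774*(-131 - 33/8)/533 = (774/533)*(-1081/8) = -418347/2132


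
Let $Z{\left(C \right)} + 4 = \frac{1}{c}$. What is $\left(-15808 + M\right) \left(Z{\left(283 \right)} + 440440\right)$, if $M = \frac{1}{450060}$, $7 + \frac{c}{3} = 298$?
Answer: $- \frac{2735548365226493291}{392902380} \approx -6.9624 \cdot 10^{9}$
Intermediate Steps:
$c = 873$ ($c = -21 + 3 \cdot 298 = -21 + 894 = 873$)
$M = \frac{1}{450060} \approx 2.2219 \cdot 10^{-6}$
$Z{\left(C \right)} = - \frac{3491}{873}$ ($Z{\left(C \right)} = -4 + \frac{1}{873} = - \frac{3491}{873}$)
$\left(-15808 + M\right) \left(Z{\left(283 \right)} + 440440\right) = \left(-15808 + \frac{1}{450060}\right) \left(- \frac{3491}{873} + 440440\right) = \left(- \frac{7114548479}{450060}\right) \frac{384500629}{873} = - \frac{2735548365226493291}{392902380}$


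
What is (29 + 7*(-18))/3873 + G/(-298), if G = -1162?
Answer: 2235760/577077 ≈ 3.8743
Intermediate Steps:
(29 + 7*(-18))/3873 + G/(-298) = (29 + 7*(-18))/3873 - 1162/(-298) = (29 - 126)*(1/3873) - 1162*(-1/298) = -97*1/3873 + 581/149 = -97/3873 + 581/149 = 2235760/577077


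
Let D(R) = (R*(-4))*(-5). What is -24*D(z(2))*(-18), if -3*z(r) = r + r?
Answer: -11520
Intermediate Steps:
z(r) = -2*r/3 (z(r) = -(r + r)/3 = -2*r/3)
D(R) = 20*R (D(R) = -4*R*(-5) = 20*R)
-24*D(z(2))*(-18) = -480*(-⅔*2)*(-18) = -480*(-4)/3*(-18) = -24*(-80/3)*(-18) = 640*(-18) = -11520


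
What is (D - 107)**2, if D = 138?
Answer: 961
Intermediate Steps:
(D - 107)**2 = (138 - 107)**2 = 31**2 = 961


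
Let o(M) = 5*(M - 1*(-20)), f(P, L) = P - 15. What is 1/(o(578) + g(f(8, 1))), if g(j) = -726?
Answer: 1/2264 ≈ 0.00044170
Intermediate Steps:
f(P, L) = -15 + P
o(M) = 100 + 5*M (o(M) = 5*(M + 20) = 5*(20 + M) = 100 + 5*M)
1/(o(578) + g(f(8, 1))) = 1/((100 + 5*578) - 726) = 1/((100 + 2890) - 726) = 1/(2990 - 726) = 1/2264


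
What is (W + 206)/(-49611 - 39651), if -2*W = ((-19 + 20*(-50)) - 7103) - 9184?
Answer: -2953/29754 ≈ -0.099247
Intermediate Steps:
W = 8653 (W = -(((-19 + 20*(-50)) - 7103) - 9184)/2 = -(((-19 - 1000) - 7103) - 9184)/2 = -((-1019 - 7103) - 9184)/2 = -(-8122 - 9184)/2 = -1/2*(-17306) = 8653)
(W + 206)/(-49611 - 39651) = (8653 + 206)/(-49611 - 39651) = 8859/(-89262) = 8859*(-1/89262) = -2953/29754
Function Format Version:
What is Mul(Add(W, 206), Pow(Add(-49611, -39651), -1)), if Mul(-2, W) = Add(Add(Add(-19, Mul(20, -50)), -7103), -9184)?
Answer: Rational(-2953, 29754) ≈ -0.099247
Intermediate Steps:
W = 8653 (W = Mul(Rational(-1, 2), Add(Add(Add(-19, Mul(20, -50)), -7103), -9184)) = Mul(Rational(-1, 2), Add(Add(Add(-19, -1000), -7103), -9184)) = Mul(Rational(-1, 2), Add(Add(-1019, -7103), -9184)) = Mul(Rational(-1, 2), Add(-8122, -9184)) = Mul(Rational(-1, 2), -17306) = 8653)
Mul(Add(W, 206), Pow(Add(-49611, -39651), -1)) = Mul(Add(8653, 206), Pow(Add(-49611, -39651), -1)) = Mul(8859, Pow(-89262, -1)) = Mul(8859, Rational(-1, 89262)) = Rational(-2953, 29754)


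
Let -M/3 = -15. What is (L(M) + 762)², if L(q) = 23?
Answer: 616225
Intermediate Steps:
M = 45 (M = -3*(-15) = 45)
(L(M) + 762)² = (23 + 762)² = 785² = 616225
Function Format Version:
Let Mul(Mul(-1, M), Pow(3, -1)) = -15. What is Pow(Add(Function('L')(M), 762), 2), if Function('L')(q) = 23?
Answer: 616225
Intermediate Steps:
M = 45 (M = Mul(-3, -15) = 45)
Pow(Add(Function('L')(M), 762), 2) = Pow(Add(23, 762), 2) = Pow(785, 2) = 616225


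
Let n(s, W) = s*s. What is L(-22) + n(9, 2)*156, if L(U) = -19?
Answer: 12617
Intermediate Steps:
n(s, W) = s**2
L(-22) + n(9, 2)*156 = -19 + 9**2*156 = -19 + 81*156 = -19 + 12636 = 12617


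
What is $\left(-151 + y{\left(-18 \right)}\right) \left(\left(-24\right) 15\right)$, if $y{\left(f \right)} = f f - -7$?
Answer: $-64800$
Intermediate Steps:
$y{\left(f \right)} = 7 + f^{2}$ ($y{\left(f \right)} = f^{2} + 7 = 7 + f^{2}$)
$\left(-151 + y{\left(-18 \right)}\right) \left(\left(-24\right) 15\right) = \left(-151 + \left(7 + \left(-18\right)^{2}\right)\right) \left(\left(-24\right) 15\right) = \left(-151 + \left(7 + 324\right)\right) \left(-360\right) = \left(-151 + 331\right) \left(-360\right) = 180 \left(-360\right) = -64800$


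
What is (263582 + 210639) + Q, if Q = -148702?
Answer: 325519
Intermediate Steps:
(263582 + 210639) + Q = (263582 + 210639) - 148702 = 474221 - 148702 = 325519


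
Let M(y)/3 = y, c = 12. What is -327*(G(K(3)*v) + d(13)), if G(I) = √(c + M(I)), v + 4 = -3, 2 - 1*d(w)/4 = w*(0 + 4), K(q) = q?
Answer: 65400 - 327*I*√51 ≈ 65400.0 - 2335.2*I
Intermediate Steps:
M(y) = 3*y
d(w) = 8 - 16*w (d(w) = 8 - 4*w*(0 + 4) = 8 - 4*w*4 = 8 - 16*w)
v = -7 (v = -4 - 3 = -7)
G(I) = √(12 + 3*I)
-327*(G(K(3)*v) + d(13)) = -327*(√(12 + 3*(3*(-7))) + (8 - 16*13)) = -327*(√(12 + 3*(-21)) + (8 - 208)) = -327*(√(12 - 63) - 200) = -327*(√(-51) - 200) = -327*(I*√51 - 200) = -327*(-200 + I*√51) = 65400 - 327*I*√51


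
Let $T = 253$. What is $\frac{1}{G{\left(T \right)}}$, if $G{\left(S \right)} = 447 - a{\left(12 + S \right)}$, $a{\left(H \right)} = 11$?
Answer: $\frac{1}{436} \approx 0.0022936$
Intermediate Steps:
$G{\left(S \right)} = 436$ ($G{\left(S \right)} = 447 - 11 = 436$)
$\frac{1}{G{\left(T \right)}} = \frac{1}{436}$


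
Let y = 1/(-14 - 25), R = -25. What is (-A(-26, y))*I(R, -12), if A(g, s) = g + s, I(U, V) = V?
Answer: -4060/13 ≈ -312.31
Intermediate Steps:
y = -1/39 (y = 1/(-39) = -1/39 ≈ -0.025641)
(-A(-26, y))*I(R, -12) = -(-26 - 1/39)*(-12) = -1*(-1015/39)*(-12) = (1015/39)*(-12) = -4060/13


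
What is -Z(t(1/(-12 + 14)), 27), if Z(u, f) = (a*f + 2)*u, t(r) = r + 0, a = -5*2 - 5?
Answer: 403/2 ≈ 201.50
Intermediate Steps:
a = -15 (a = -10 - 5 = -15)
t(r) = r
Z(u, f) = u*(2 - 15*f) (Z(u, f) = (-15*f + 2)*u = (2 - 15*f)*u = u*(2 - 15*f))
-Z(t(1/(-12 + 14)), 27) = -(2 - 15*27)/(-12 + 14) = -(2 - 405)/2 = -(-403)/2 = -1*(-403/2) = 403/2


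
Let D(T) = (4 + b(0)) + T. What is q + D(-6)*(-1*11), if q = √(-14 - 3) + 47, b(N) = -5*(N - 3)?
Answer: -96 + I*√17 ≈ -96.0 + 4.1231*I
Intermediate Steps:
b(N) = 15 - 5*N (b(N) = -5*(-3 + N) = 15 - 5*N)
D(T) = 19 + T (D(T) = (4 + (15 - 5*0)) + T = (4 + (15 + 0)) + T = (4 + 15) + T = 19 + T)
q = 47 + I*√17 (q = √(-17) + 47 = I*√17 + 47 = 47 + I*√17 ≈ 47.0 + 4.1231*I)
q + D(-6)*(-1*11) = (47 + I*√17) + (19 - 6)*(-1*11) = (47 + I*√17) + 13*(-11) = (47 + I*√17) - 143 = -96 + I*√17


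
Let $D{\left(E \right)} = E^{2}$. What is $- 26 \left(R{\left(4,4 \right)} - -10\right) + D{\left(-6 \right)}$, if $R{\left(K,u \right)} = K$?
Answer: $-328$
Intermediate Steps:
$- 26 \left(R{\left(4,4 \right)} - -10\right) + D{\left(-6 \right)} = - 26 \left(4 - -10\right) + \left(-6\right)^{2} = - 26 \left(4 + 10\right) + 36 = \left(-26\right) 14 + 36 = -364 + 36 = -328$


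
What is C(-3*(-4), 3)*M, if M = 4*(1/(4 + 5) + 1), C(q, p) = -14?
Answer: -560/9 ≈ -62.222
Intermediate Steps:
M = 40/9 (M = 4*(1/9 + 1) = 4*(⅑ + 1) = 4*(10/9) = 40/9 ≈ 4.4444)
C(-3*(-4), 3)*M = -14*40/9 = -560/9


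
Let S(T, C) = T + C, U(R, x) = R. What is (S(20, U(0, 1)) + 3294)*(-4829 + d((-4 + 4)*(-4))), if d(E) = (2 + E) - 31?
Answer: -16099412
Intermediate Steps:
S(T, C) = C + T
d(E) = -29 + E
(S(20, U(0, 1)) + 3294)*(-4829 + d((-4 + 4)*(-4))) = ((0 + 20) + 3294)*(-4829 + (-29 + (-4 + 4)*(-4))) = (20 + 3294)*(-4829 + (-29 + 0*(-4))) = 3314*(-4829 + (-29 + 0)) = 3314*(-4829 - 29) = 3314*(-4858) = -16099412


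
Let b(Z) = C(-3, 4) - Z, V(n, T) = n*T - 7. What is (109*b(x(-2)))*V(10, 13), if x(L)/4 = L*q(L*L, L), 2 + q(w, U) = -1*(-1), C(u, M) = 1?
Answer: -93849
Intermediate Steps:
V(n, T) = -7 + T*n (V(n, T) = T*n - 7 = -7 + T*n)
q(w, U) = -1 (q(w, U) = -2 - 1*(-1) = -2 + 1 = -1)
x(L) = -4*L (x(L) = 4*(L*(-1)) = 4*(-L) = -4*L)
b(Z) = 1 - Z
(109*b(x(-2)))*V(10, 13) = (109*(1 - (-4)*(-2)))*(-7 + 13*10) = (109*(1 - 1*8))*(-7 + 130) = (109*(1 - 8))*123 = (109*(-7))*123 = -763*123 = -93849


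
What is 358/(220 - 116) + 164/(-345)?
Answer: 53227/17940 ≈ 2.9669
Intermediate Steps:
358/(220 - 116) + 164/(-345) = 358/104 + 164*(-1/345) = 358*(1/104) - 164/345 = 179/52 - 164/345 = 53227/17940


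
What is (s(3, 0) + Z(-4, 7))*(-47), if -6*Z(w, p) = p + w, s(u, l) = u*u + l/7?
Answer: -799/2 ≈ -399.50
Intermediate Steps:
s(u, l) = u² + l/7 (s(u, l) = u² + l*(⅐) = u² + l/7)
Z(w, p) = -p/6 - w/6 (Z(w, p) = -(p + w)/6 = -p/6 - w/6)
(s(3, 0) + Z(-4, 7))*(-47) = ((3² + (⅐)*0) + (-⅙*7 - ⅙*(-4)))*(-47) = ((9 + 0) + (-7/6 + ⅔))*(-47) = (9 - ½)*(-47) = (17/2)*(-47) = -799/2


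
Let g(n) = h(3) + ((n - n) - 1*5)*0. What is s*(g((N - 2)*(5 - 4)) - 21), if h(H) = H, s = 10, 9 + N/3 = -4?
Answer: -180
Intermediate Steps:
N = -39 (N = -27 + 3*(-4) = -27 - 12 = -39)
g(n) = 3 (g(n) = 3 + ((n - n) - 1*5)*0 = 3 + (0 - 5)*0 = 3 - 5*0 = 3 + 0 = 3)
s*(g((N - 2)*(5 - 4)) - 21) = 10*(3 - 21) = 10*(-18) = -180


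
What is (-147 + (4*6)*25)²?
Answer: 205209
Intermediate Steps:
(-147 + (4*6)*25)² = (-147 + 24*25)² = (-147 + 600)² = 453² = 205209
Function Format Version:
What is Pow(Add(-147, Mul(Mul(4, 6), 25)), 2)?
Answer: 205209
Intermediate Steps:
Pow(Add(-147, Mul(Mul(4, 6), 25)), 2) = Pow(Add(-147, Mul(24, 25)), 2) = Pow(Add(-147, 600), 2) = Pow(453, 2) = 205209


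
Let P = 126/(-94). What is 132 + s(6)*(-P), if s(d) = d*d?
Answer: 8472/47 ≈ 180.26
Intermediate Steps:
P = -63/47 (P = 126*(-1/94) = -63/47 ≈ -1.3404)
s(d) = d²
132 + s(6)*(-P) = 132 + 6²*(-1*(-63/47)) = 132 + 36*(63/47) = 132 + 2268/47 = 8472/47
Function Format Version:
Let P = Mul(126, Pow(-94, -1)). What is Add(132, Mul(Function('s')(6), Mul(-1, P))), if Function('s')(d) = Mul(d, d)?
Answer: Rational(8472, 47) ≈ 180.26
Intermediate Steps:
P = Rational(-63, 47) (P = Mul(126, Rational(-1, 94)) = Rational(-63, 47) ≈ -1.3404)
Function('s')(d) = Pow(d, 2)
Add(132, Mul(Function('s')(6), Mul(-1, P))) = Add(132, Mul(Pow(6, 2), Mul(-1, Rational(-63, 47)))) = Add(132, Mul(36, Rational(63, 47))) = Add(132, Rational(2268, 47)) = Rational(8472, 47)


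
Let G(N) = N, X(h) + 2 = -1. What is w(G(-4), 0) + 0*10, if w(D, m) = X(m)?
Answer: -3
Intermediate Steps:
X(h) = -3 (X(h) = -2 - 1 = -3)
w(D, m) = -3
w(G(-4), 0) + 0*10 = -3 + 0*10 = -3 + 0 = -3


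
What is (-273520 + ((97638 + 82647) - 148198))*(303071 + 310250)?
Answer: -148075928993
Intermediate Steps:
(-273520 + ((97638 + 82647) - 148198))*(303071 + 310250) = (-273520 + (180285 - 148198))*613321 = (-273520 + 32087)*613321 = -241433*613321 = -148075928993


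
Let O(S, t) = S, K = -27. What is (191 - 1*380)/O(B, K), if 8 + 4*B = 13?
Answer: -756/5 ≈ -151.20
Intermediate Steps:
B = 5/4 (B = -2 + (1/4)*13 = -2 + 13/4 = 5/4 ≈ 1.2500)
(191 - 1*380)/O(B, K) = (191 - 1*380)/(5/4) = (191 - 380)*(4/5) = -189*4/5 = -756/5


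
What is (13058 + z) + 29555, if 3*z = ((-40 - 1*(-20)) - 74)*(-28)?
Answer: 130471/3 ≈ 43490.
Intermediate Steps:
z = 2632/3 (z = (((-40 - 1*(-20)) - 74)*(-28))/3 = (((-40 + 20) - 74)*(-28))/3 = ((-20 - 74)*(-28))/3 = (-94*(-28))/3 = (⅓)*2632 = 2632/3 ≈ 877.33)
(13058 + z) + 29555 = (13058 + 2632/3) + 29555 = 41806/3 + 29555 = 130471/3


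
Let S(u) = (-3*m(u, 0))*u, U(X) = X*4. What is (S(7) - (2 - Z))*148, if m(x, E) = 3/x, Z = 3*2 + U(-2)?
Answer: -1924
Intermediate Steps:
U(X) = 4*X
Z = -2 (Z = 3*2 + 4*(-2) = 6 - 8 = -2)
S(u) = -9 (S(u) = (-9/u)*u = -9)
(S(7) - (2 - Z))*148 = (-9 - (2 - 1*(-2)))*148 = (-9 - (2 + 2))*148 = (-9 - 1*4)*148 = (-9 - 4)*148 = -13*148 = -1924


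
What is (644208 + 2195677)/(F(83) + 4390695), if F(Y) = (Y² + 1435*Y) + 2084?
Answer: 2839885/4518773 ≈ 0.62846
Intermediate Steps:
F(Y) = 2084 + Y² + 1435*Y
(644208 + 2195677)/(F(83) + 4390695) = (644208 + 2195677)/((2084 + 83² + 1435*83) + 4390695) = 2839885/((2084 + 6889 + 119105) + 4390695) = 2839885/(128078 + 4390695) = 2839885/4518773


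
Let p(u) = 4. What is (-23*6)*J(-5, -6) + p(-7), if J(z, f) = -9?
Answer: 1246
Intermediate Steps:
(-23*6)*J(-5, -6) + p(-7) = -23*6*(-9) + 4 = -138*(-9) + 4 = 1242 + 4 = 1246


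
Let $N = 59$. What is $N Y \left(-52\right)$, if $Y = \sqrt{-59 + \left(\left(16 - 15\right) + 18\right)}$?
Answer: $- 6136 i \sqrt{10} \approx - 19404.0 i$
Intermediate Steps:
$Y = 2 i \sqrt{10}$ ($Y = \sqrt{-59 + \left(1 + 18\right)} = \sqrt{-59 + 19} = \sqrt{-40} = 2 i \sqrt{10} \approx 6.3246 i$)
$N Y \left(-52\right) = 59 \cdot 2 i \sqrt{10} \left(-52\right) = 118 i \sqrt{10} \left(-52\right) = - 6136 i \sqrt{10}$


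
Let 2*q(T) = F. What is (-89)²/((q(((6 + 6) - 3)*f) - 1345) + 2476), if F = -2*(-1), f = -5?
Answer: 7921/1132 ≈ 6.9974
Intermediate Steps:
F = 2
q(T) = 1 (q(T) = (½)*2 = 1)
(-89)²/((q(((6 + 6) - 3)*f) - 1345) + 2476) = (-89)²/((1 - 1345) + 2476) = 7921/(-1344 + 2476) = 7921/1132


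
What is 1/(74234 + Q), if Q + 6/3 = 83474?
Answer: 1/157706 ≈ 6.3409e-6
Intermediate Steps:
Q = 83472 (Q = -2 + 83474 = 83472)
1/(74234 + Q) = 1/(74234 + 83472) = 1/157706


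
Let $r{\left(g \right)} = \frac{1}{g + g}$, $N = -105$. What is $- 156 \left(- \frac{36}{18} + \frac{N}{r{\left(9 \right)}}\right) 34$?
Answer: $10035168$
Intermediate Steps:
$r{\left(g \right)} = \frac{1}{2 g}$
$- 156 \left(- \frac{36}{18} + \frac{N}{r{\left(9 \right)}}\right) 34 = - 156 \left(- \frac{36}{18} - \frac{105}{\frac{1}{2} \cdot \frac{1}{9}}\right) 34 = - 156 \left(\left(-36\right) \frac{1}{18} - \frac{105}{\frac{1}{2} \cdot \frac{1}{9}}\right) 34 = - 156 \left(-2 - 105 \frac{1}{\frac{1}{18}}\right) 34 = - 156 \left(-2 - 1890\right) 34 = \left(-156\right) \left(-1892\right) 34 = 295152 \cdot 34 = 10035168$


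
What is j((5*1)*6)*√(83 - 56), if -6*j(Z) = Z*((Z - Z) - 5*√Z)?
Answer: 225*√10 ≈ 711.51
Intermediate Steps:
j(Z) = 5*Z^(3/2)/6 (j(Z) = -Z*((Z - Z) - 5*√Z)/6 = -Z*(0 - 5*√Z)/6 = -Z*(-5*√Z)/6 = -(-5)*Z^(3/2)/6 = 5*Z^(3/2)/6)
j((5*1)*6)*√(83 - 56) = (5*((5*1)*6)^(3/2)/6)*√(83 - 56) = (5*(5*6)^(3/2)/6)*√27 = (5*30^(3/2)/6)*(3*√3) = (5*(30*√30)/6)*(3*√3) = (25*√30)*(3*√3) = 225*√10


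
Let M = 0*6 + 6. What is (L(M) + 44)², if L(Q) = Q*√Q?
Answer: 2152 + 528*√6 ≈ 3445.3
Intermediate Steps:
M = 6 (M = 0 + 6 = 6)
L(Q) = Q^(3/2)
(L(M) + 44)² = (6^(3/2) + 44)² = (6*√6 + 44)² = (44 + 6*√6)²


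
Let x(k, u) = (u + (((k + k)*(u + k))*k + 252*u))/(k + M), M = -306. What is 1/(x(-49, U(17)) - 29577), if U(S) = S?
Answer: -355/10350472 ≈ -3.4298e-5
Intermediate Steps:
x(k, u) = (253*u + 2*k²*(k + u))/(-306 + k) (x(k, u) = (u + (((k + k)*(u + k))*k + 252*u))/(k - 306) = (u + (((2*k)*(k + u))*k + 252*u))/(-306 + k) = (u + ((2*k*(k + u))*k + 252*u))/(-306 + k) = (u + (2*k²*(k + u) + 252*u))/(-306 + k) = (u + (252*u + 2*k²*(k + u)))/(-306 + k) = (253*u + 2*k²*(k + u))/(-306 + k))
1/(x(-49, U(17)) - 29577) = 1/((2*(-49)³ + 253*17 + 2*17*(-49)²)/(-306 - 49) - 29577) = 1/((2*(-117649) + 4301 + 2*17*2401)/(-355) - 29577) = 1/(-(-235298 + 4301 + 81634)/355 - 29577) = 1/(-1/355*(-149363) - 29577) = 1/(149363/355 - 29577) = 1/(-10350472/355) = -355/10350472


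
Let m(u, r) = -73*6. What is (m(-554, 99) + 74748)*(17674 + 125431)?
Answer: 10634132550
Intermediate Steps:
m(u, r) = -438
(m(-554, 99) + 74748)*(17674 + 125431) = (-438 + 74748)*(17674 + 125431) = 74310*143105 = 10634132550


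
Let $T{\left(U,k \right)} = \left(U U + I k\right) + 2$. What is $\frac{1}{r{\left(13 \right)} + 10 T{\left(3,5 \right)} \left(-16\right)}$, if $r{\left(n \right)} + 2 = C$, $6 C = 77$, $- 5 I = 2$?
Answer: $- \frac{6}{8575} \approx -0.00069971$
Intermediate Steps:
$I = - \frac{2}{5}$ ($I = \left(- \frac{1}{5}\right) 2 = - \frac{2}{5} \approx -0.4$)
$T{\left(U,k \right)} = 2 + U^{2} - \frac{2 k}{5}$ ($T{\left(U,k \right)} = \left(U U - \frac{2 k}{5}\right) + 2 = \left(U^{2} - \frac{2 k}{5}\right) + 2 = 2 + U^{2} - \frac{2 k}{5}$)
$C = \frac{77}{6}$ ($C = \frac{1}{6} \cdot 77 = \frac{77}{6} \approx 12.833$)
$r{\left(n \right)} = \frac{65}{6}$ ($r{\left(n \right)} = -2 + \frac{77}{6} = \frac{65}{6}$)
$\frac{1}{r{\left(13 \right)} + 10 T{\left(3,5 \right)} \left(-16\right)} = \frac{1}{\frac{65}{6} + 10 \left(2 + 3^{2} - 2\right) \left(-16\right)} = \frac{1}{\frac{65}{6} + 10 \left(2 + 9 - 2\right) \left(-16\right)} = \frac{1}{\frac{65}{6} + 10 \cdot 9 \left(-16\right)} = \frac{1}{\frac{65}{6} + 90 \left(-16\right)} = \frac{1}{\frac{65}{6} - 1440} = \frac{1}{- \frac{8575}{6}} = - \frac{6}{8575}$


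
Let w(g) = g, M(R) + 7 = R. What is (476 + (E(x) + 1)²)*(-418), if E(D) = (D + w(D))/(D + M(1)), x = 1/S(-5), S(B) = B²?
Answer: -4426321130/22201 ≈ -1.9937e+5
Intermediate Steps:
M(R) = -7 + R
x = 1/25 (x = 1/((-5)²) = 1/25 ≈ 0.040000)
E(D) = 2*D/(-6 + D) (E(D) = (D + D)/(D + (-7 + 1)) = (2*D)/(D - 6) = (2*D)/(-6 + D) = 2*D/(-6 + D))
(476 + (E(x) + 1)²)*(-418) = (476 + (2*(1/25)/(-6 + 1/25) + 1)²)*(-418) = (476 + (2*(1/25)/(-149/25) + 1)²)*(-418) = (476 + (2*(1/25)*(-25/149) + 1)²)*(-418) = (476 + (-2/149 + 1)²)*(-418) = (476 + (147/149)²)*(-418) = (476 + 21609/22201)*(-418) = (10589285/22201)*(-418) = -4426321130/22201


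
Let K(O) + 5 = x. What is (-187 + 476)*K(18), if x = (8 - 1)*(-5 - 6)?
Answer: -23698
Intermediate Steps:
x = -77 (x = 7*(-11) = -77)
K(O) = -82 (K(O) = -5 - 77 = -82)
(-187 + 476)*K(18) = (-187 + 476)*(-82) = 289*(-82) = -23698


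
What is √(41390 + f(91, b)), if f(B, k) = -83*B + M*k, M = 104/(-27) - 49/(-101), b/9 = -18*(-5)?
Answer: 3*√35261423/101 ≈ 176.38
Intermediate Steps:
b = 810 (b = 9*(-18*(-5)) = 9*90 = 810)
M = -9181/2727 (M = 104*(-1/27) - 49*(-1/101) = -104/27 + 49/101 = -9181/2727 ≈ -3.3667)
f(B, k) = -83*B - 9181*k/2727
√(41390 + f(91, b)) = √(41390 + (-83*91 - 9181/2727*810)) = √(41390 + (-7553 - 275430/101)) = √(41390 - 1038283/101) = √(3142107/101) = 3*√35261423/101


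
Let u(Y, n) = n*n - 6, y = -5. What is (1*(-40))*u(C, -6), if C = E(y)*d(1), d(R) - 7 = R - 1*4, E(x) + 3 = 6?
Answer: -1200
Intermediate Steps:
E(x) = 3 (E(x) = -3 + 6 = 3)
d(R) = 3 + R (d(R) = 7 + (R - 1*4) = 7 + (R - 4) = 7 + (-4 + R) = 3 + R)
C = 12 (C = 3*(3 + 1) = 3*4 = 12)
u(Y, n) = -6 + n² (u(Y, n) = n² - 6 = -6 + n²)
(1*(-40))*u(C, -6) = (1*(-40))*(-6 + (-6)²) = -40*(-6 + 36) = -40*30 = -1200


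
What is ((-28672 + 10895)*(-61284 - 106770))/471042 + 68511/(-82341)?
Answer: 4554835798504/718260543 ≈ 6341.5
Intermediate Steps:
((-28672 + 10895)*(-61284 - 106770))/471042 + 68511/(-82341) = -17777*(-168054)*(1/471042) + 68511*(-1/82341) = 2987495958*(1/471042) - 22837/27447 = 497915993/78507 - 22837/27447 = 4554835798504/718260543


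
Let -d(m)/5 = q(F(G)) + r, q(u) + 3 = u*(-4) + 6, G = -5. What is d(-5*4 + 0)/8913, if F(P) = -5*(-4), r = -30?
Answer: 535/8913 ≈ 0.060025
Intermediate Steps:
F(P) = 20
q(u) = 3 - 4*u (q(u) = -3 + (u*(-4) + 6) = -3 + (-4*u + 6) = -3 + (6 - 4*u) = 3 - 4*u)
d(m) = 535 (d(m) = -5*((3 - 4*20) - 30) = -5*((3 - 80) - 30) = -5*(-77 - 30) = -5*(-107) = 535)
d(-5*4 + 0)/8913 = 535/8913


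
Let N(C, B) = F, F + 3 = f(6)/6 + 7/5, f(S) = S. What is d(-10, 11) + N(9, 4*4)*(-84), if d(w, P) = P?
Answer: 307/5 ≈ 61.400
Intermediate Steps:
F = -⅗ (F = -3 + (6/6 + 7/5) = -3 + (6*(⅙) + 7*(⅕)) = -3 + (1 + 7/5) = -3 + 12/5 = -⅗ ≈ -0.60000)
N(C, B) = -⅗
d(-10, 11) + N(9, 4*4)*(-84) = 11 - ⅗*(-84) = 11 + 252/5 = 307/5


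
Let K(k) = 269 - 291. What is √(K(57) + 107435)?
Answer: √107413 ≈ 327.74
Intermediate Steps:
K(k) = -22
√(K(57) + 107435) = √(-22 + 107435) = √107413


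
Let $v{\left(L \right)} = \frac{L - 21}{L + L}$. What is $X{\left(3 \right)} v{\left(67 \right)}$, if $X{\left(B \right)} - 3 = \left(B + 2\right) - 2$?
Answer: $\frac{138}{67} \approx 2.0597$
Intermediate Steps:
$X{\left(B \right)} = 3 + B$ ($X{\left(B \right)} = 3 + \left(\left(B + 2\right) - 2\right) = 3 + \left(\left(2 + B\right) - 2\right) = 3 + B$)
$v{\left(L \right)} = \frac{-21 + L}{2 L}$
$X{\left(3 \right)} v{\left(67 \right)} = \left(3 + 3\right) \frac{-21 + 67}{2 \cdot 67} = 6 \cdot \frac{1}{2} \cdot \frac{1}{67} \cdot 46 = 6 \cdot \frac{23}{67} = \frac{138}{67}$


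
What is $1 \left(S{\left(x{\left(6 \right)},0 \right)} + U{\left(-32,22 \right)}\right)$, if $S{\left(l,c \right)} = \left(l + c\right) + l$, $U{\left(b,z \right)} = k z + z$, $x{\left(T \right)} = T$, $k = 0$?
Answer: $34$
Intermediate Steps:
$U{\left(b,z \right)} = z$ ($U{\left(b,z \right)} = 0 z + z = 0 + z = z$)
$S{\left(l,c \right)} = c + 2 l$ ($S{\left(l,c \right)} = \left(c + l\right) + l = c + 2 l$)
$1 \left(S{\left(x{\left(6 \right)},0 \right)} + U{\left(-32,22 \right)}\right) = 1 \left(\left(0 + 2 \cdot 6\right) + 22\right) = 1 \left(\left(0 + 12\right) + 22\right) = 1 \left(12 + 22\right) = 1 \cdot 34 = 34$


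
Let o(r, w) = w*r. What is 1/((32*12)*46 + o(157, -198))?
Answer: -1/13422 ≈ -7.4505e-5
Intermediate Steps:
o(r, w) = r*w
1/((32*12)*46 + o(157, -198)) = 1/((32*12)*46 + 157*(-198)) = 1/(384*46 - 31086) = 1/(17664 - 31086) = 1/(-13422) = -1/13422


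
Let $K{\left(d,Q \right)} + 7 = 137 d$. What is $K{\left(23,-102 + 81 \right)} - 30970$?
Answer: $-27826$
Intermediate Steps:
$K{\left(d,Q \right)} = -7 + 137 d$
$K{\left(23,-102 + 81 \right)} - 30970 = \left(-7 + 137 \cdot 23\right) - 30970 = \left(-7 + 3151\right) - 30970 = 3144 - 30970 = -27826$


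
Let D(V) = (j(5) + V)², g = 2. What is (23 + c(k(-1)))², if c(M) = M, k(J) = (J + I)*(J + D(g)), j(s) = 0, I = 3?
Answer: 841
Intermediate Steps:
D(V) = V² (D(V) = (0 + V)² = V²)
k(J) = (3 + J)*(4 + J) (k(J) = (J + 3)*(J + 2²) = (3 + J)*(J + 4) = (3 + J)*(4 + J))
(23 + c(k(-1)))² = (23 + (12 + (-1)² + 7*(-1)))² = (23 + (12 + 1 - 7))² = (23 + 6)² = 29² = 841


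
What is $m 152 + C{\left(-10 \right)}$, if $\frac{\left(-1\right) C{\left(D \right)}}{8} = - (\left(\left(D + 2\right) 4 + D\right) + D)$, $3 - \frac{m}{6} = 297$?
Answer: $-268544$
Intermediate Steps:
$m = -1764$ ($m = 18 - 1782 = -1764$)
$C{\left(D \right)} = 64 + 48 D$ ($C{\left(D \right)} = - 8 \left(- (\left(\left(D + 2\right) 4 + D\right) + D)\right) = - 8 \left(- (\left(\left(2 + D\right) 4 + D\right) + D)\right) = - 8 \left(- (\left(\left(8 + 4 D\right) + D\right) + D)\right) = - 8 \left(- (\left(8 + 5 D\right) + D)\right) = - 8 \left(- (8 + 6 D)\right) = - 8 \left(-8 - 6 D\right) = 64 + 48 D$)
$m 152 + C{\left(-10 \right)} = \left(-1764\right) 152 + \left(64 + 48 \left(-10\right)\right) = -268128 + \left(64 - 480\right) = -268128 - 416 = -268544$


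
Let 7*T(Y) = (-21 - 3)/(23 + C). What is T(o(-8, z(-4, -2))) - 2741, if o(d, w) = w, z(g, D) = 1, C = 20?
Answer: -825065/301 ≈ -2741.1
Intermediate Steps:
T(Y) = -24/301 (T(Y) = ((-21 - 3)/(23 + 20))/7 = (-24/43)/7 = (-24*1/43)/7 = (⅐)*(-24/43) = -24/301)
T(o(-8, z(-4, -2))) - 2741 = -24/301 - 2741 = -825065/301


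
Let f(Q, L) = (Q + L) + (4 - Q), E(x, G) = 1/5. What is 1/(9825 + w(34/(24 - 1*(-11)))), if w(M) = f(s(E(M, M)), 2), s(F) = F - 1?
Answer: 1/9831 ≈ 0.00010172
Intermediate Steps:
E(x, G) = ⅕
s(F) = -1 + F
f(Q, L) = 4 + L (f(Q, L) = (L + Q) + (4 - Q) = 4 + L)
w(M) = 6 (w(M) = 4 + 2 = 6)
1/(9825 + w(34/(24 - 1*(-11)))) = 1/(9825 + 6) = 1/9831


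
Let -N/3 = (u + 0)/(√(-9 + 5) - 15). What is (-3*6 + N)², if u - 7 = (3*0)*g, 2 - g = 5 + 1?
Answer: 14491485/52441 - 319788*I/52441 ≈ 276.34 - 6.0981*I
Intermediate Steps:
g = -4 (g = 2 - (5 + 1) = 2 - 1*6 = 2 - 6 = -4)
u = 7 (u = 7 + (3*0)*(-4) = 7 + 0*(-4) = 7 + 0 = 7)
N = -21*(-15 - 2*I)/229 (N = -3*(7 + 0)/(√(-9 + 5) - 15) = -21/(√(-4) - 15) = -21/(2*I - 15) = -21/(-15 + 2*I) = -21*(-15 - 2*I)/229 ≈ 1.3755 + 0.18341*I)
(-3*6 + N)² = (-3*6 + (315/229 + 42*I/229))² = (-18 + (315/229 + 42*I/229))² = (-3807/229 + 42*I/229)²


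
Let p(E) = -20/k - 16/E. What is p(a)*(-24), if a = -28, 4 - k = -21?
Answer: 192/35 ≈ 5.4857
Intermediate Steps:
k = 25 (k = 4 - 1*(-21) = 4 + 21 = 25)
p(E) = -4/5 - 16/E (p(E) = -20/25 - 16/E = -20*1/25 - 16/E = -4/5 - 16/E)
p(a)*(-24) = (-4/5 - 16/(-28))*(-24) = (-4/5 - 16*(-1/28))*(-24) = (-4/5 + 4/7)*(-24) = -8/35*(-24) = 192/35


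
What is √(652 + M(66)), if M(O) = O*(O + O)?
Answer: 2*√2341 ≈ 96.768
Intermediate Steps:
M(O) = 2*O² (M(O) = O*(2*O) = 2*O²)
√(652 + M(66)) = √(652 + 2*66²) = √(652 + 2*4356) = √(652 + 8712) = √9364 = 2*√2341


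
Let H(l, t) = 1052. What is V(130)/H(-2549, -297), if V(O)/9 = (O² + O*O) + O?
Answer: 152685/526 ≈ 290.28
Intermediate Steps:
V(O) = 9*O + 18*O² (V(O) = 9*((O² + O*O) + O) = 9*((O² + O²) + O) = 9*(2*O² + O) = 9*(O + 2*O²) = 9*O + 18*O²)
V(130)/H(-2549, -297) = (9*130*(1 + 2*130))/1052 = (9*130*(1 + 260))*(1/1052) = (9*130*261)*(1/1052) = 305370*(1/1052) = 152685/526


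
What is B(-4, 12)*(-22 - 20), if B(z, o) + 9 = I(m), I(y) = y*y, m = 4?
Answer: -294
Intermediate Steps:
I(y) = y²
B(z, o) = 7 (B(z, o) = -9 + 4² = -9 + 16 = 7)
B(-4, 12)*(-22 - 20) = 7*(-22 - 20) = 7*(-42) = -294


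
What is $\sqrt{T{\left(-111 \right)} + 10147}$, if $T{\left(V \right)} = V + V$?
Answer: $5 \sqrt{397} \approx 99.624$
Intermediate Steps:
$T{\left(V \right)} = 2 V$
$\sqrt{T{\left(-111 \right)} + 10147} = \sqrt{2 \left(-111\right) + 10147} = \sqrt{-222 + 10147} = \sqrt{9925} = 5 \sqrt{397}$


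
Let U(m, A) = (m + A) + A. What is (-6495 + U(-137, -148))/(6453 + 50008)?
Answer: -6928/56461 ≈ -0.12270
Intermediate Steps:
U(m, A) = m + 2*A (U(m, A) = (A + m) + A = m + 2*A)
(-6495 + U(-137, -148))/(6453 + 50008) = (-6495 + (-137 + 2*(-148)))/(6453 + 50008) = (-6495 + (-137 - 296))/56461 = (-6495 - 433)*(1/56461) = -6928*1/56461 = -6928/56461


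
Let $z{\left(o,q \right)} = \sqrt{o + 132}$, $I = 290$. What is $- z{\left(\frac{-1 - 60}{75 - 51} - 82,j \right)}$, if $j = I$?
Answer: $- \frac{\sqrt{6834}}{12} \approx -6.889$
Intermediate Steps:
$j = 290$
$z{\left(o,q \right)} = \sqrt{132 + o}$
$- z{\left(\frac{-1 - 60}{75 - 51} - 82,j \right)} = - \sqrt{132 - \left(82 - \frac{-1 - 60}{75 - 51}\right)} = - \sqrt{132 - \left(82 + \frac{61}{24}\right)} = - \sqrt{132 - \frac{2029}{24}} = - \sqrt{\frac{1139}{24}} = - \frac{\sqrt{6834}}{12}$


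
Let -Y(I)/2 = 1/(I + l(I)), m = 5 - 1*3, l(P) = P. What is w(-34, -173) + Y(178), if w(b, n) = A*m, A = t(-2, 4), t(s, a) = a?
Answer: 1423/178 ≈ 7.9944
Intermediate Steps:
A = 4
m = 2 (m = 5 - 3 = 2)
Y(I) = -1/I (Y(I) = -2/(I + I) = -2*1/(2*I) = -1/I)
w(b, n) = 8 (w(b, n) = 4*2 = 8)
w(-34, -173) + Y(178) = 8 - 1/178 = 1423/178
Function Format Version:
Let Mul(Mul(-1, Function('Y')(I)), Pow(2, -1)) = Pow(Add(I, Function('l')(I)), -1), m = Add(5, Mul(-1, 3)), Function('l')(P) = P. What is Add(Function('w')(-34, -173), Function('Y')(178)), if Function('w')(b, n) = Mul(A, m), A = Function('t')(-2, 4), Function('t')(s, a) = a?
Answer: Rational(1423, 178) ≈ 7.9944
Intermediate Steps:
A = 4
m = 2 (m = Add(5, -3) = 2)
Function('Y')(I) = Mul(-1, Pow(I, -1)) (Function('Y')(I) = Mul(-2, Pow(Add(I, I), -1)) = Mul(-2, Pow(Mul(2, I), -1)) = Mul(-2, Mul(Rational(1, 2), Pow(I, -1))) = Mul(-1, Pow(I, -1)))
Function('w')(b, n) = 8 (Function('w')(b, n) = Mul(4, 2) = 8)
Add(Function('w')(-34, -173), Function('Y')(178)) = Add(8, Mul(-1, Pow(178, -1))) = Add(8, Mul(-1, Rational(1, 178))) = Add(8, Rational(-1, 178)) = Rational(1423, 178)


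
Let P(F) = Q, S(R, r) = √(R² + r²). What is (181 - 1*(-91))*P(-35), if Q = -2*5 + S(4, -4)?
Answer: -2720 + 1088*√2 ≈ -1181.3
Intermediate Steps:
Q = -10 + 4*√2 (Q = -2*5 + √(4² + (-4)²) = -10 + √(16 + 16) = -10 + √32 = -10 + 4*√2 ≈ -4.3431)
P(F) = -10 + 4*√2
(181 - 1*(-91))*P(-35) = (181 - 1*(-91))*(-10 + 4*√2) = (181 + 91)*(-10 + 4*√2) = 272*(-10 + 4*√2) = -2720 + 1088*√2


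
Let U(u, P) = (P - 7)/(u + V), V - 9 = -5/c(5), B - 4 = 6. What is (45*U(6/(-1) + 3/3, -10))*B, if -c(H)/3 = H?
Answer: -22950/13 ≈ -1765.4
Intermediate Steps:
c(H) = -3*H
B = 10 (B = 4 + 6 = 10)
V = 28/3 (V = 9 - 5/((-3*5)) = 9 - 5/(-15) = 9 - 5*(-1/15) = 9 + ⅓ = 28/3 ≈ 9.3333)
U(u, P) = (-7 + P)/(28/3 + u) (U(u, P) = (P - 7)/(u + 28/3) = (-7 + P)/(28/3 + u))
(45*U(6/(-1) + 3/3, -10))*B = (45*(3*(-7 - 10)/(28 + 3*(6/(-1) + 3/3))))*10 = (45*(3*(-17)/(28 + 3*(6*(-1) + 3*(⅓)))))*10 = (45*(3*(-17)/(28 + 3*(-6 + 1))))*10 = (45*(3*(-17)/(28 + 3*(-5))))*10 = (45*(3*(-17)/(28 - 15)))*10 = (45*(3*(-17)/13))*10 = (45*(3*(1/13)*(-17)))*10 = (45*(-51/13))*10 = -2295/13*10 = -22950/13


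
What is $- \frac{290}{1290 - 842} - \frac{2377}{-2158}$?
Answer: $\frac{109769}{241696} \approx 0.45416$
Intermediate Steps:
$- \frac{290}{1290 - 842} - \frac{2377}{-2158} = - \frac{290}{448} - - \frac{2377}{2158} = \left(-290\right) \frac{1}{448} + \frac{2377}{2158} = - \frac{145}{224} + \frac{2377}{2158} = \frac{109769}{241696}$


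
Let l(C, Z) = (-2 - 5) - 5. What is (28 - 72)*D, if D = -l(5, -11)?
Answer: -528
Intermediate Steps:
l(C, Z) = -12 (l(C, Z) = -7 - 5 = -12)
D = 12 (D = -1*(-12) = 12)
(28 - 72)*D = (28 - 72)*12 = -44*12 = -528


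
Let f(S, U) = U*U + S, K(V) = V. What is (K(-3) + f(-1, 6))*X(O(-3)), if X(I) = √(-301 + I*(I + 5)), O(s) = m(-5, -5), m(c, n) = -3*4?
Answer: 32*I*√217 ≈ 471.39*I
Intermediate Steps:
m(c, n) = -12
O(s) = -12
f(S, U) = S + U² (f(S, U) = U² + S = S + U²)
X(I) = √(-301 + I*(5 + I))
(K(-3) + f(-1, 6))*X(O(-3)) = (-3 + (-1 + 6²))*√(-301 + (-12)² + 5*(-12)) = (-3 + (-1 + 36))*√(-301 + 144 - 60) = (-3 + 35)*√(-217) = 32*(I*√217) = 32*I*√217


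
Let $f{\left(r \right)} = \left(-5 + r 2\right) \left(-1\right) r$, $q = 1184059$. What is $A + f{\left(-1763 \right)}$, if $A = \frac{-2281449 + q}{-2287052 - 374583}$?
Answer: $- \frac{3313816801553}{532327} \approx -6.2252 \cdot 10^{6}$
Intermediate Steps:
$A = \frac{219478}{532327}$ ($A = \frac{-2281449 + 1184059}{-2287052 - 374583} = - \frac{1097390}{-2661635} = \left(-1097390\right) \left(- \frac{1}{2661635}\right) = \frac{219478}{532327} \approx 0.4123$)
$f{\left(r \right)} = r \left(5 - 2 r\right)$ ($f{\left(r \right)} = \left(-5 + 2 r\right) \left(-1\right) r = \left(5 - 2 r\right) r = r \left(5 - 2 r\right)$)
$A + f{\left(-1763 \right)} = \frac{219478}{532327} - 1763 \left(5 - -3526\right) = \frac{219478}{532327} - 1763 \left(5 + 3526\right) = \frac{219478}{532327} - 6225153 = - \frac{3313816801553}{532327}$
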